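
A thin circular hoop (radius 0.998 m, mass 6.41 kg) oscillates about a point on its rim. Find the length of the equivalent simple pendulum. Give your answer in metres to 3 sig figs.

The equivalent simple-pendulum length is L_eq = I/(md), where I is about the pivot and d = 0.9980 m.
I_cm = mR² = 6.384 kg·m², so I = I_cm + md² = 6.384 + 6.384 = 12.77 kg·m².
L_eq = 12.77/(6.41 × 0.9980) = 2.00 m.

2.00 m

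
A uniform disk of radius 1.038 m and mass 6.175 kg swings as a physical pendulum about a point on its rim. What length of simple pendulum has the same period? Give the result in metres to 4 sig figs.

1.557 m

The equivalent simple-pendulum length is L_eq = I/(md), where I is about the pivot and d = 1.0380 m.
I_cm = ½mR² = 3.3266 kg·m², so I = I_cm + md² = 3.3266 + 6.6532 = 9.9798 kg·m².
L_eq = 9.9798/(6.175 × 1.0380) = 1.557 m.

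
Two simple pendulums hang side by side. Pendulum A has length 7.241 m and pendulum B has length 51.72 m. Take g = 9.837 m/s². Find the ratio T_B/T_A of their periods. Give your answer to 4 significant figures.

T ∝ √L, so T_B/T_A = √(L_B/L_A) = √(51.72/7.241) = 2.673.

2.673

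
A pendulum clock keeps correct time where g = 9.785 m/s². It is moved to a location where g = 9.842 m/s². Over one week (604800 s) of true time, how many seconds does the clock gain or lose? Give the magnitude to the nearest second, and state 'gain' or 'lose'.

The clock's period scales as T ∝ 1/√g, so T'/T = √(9.785/9.842) = 0.997100.
In 604800 s of true time the clock registers 604800/0.997100 = 606559.0 s, so it gains 1759 s.

gain 1759 s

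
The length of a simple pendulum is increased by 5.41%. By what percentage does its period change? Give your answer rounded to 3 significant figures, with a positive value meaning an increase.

T ∝ √L, so T'/T = √(1.054) = 1.027.
Percentage change in T = (1.027 − 1) × 100% = 2.67%.

2.67%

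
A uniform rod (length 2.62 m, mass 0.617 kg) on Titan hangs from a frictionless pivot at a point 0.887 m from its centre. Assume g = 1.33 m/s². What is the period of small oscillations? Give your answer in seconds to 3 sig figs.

For a physical pendulum T = 2π√(I/(mgd)), with d = 0.8870 m from pivot to centre of mass.
I_cm = mL²/12 = 0.617 × 2.62²/12 = 0.3529 kg·m²; I = I_cm + md² = 0.3529 + 0.617 × 0.8870² = 0.8384 kg·m².
T = 2π√(0.8384/(0.617 × 1.33 × 0.8870)) = 6.74 s.

6.74 s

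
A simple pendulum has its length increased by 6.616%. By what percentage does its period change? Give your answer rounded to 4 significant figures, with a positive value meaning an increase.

3.255%

T ∝ √L, so T'/T = √(1.0662) = 1.0326.
Percentage change in T = (1.0326 − 1) × 100% = 3.255%.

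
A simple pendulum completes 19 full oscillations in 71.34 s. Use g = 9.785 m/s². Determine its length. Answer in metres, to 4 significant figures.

3.494 m

T = 71.34/19 = 3.7547 s.
From T = 2π√(L/g), L = gT²/(4π²) = 9.785 × 3.7547²/(4π²) = 3.494 m.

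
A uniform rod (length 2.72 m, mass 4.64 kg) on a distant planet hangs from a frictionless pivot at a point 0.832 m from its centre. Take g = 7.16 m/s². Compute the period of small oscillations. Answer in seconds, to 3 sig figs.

2.95 s

For a physical pendulum T = 2π√(I/(mgd)), with d = 0.8320 m from pivot to centre of mass.
I_cm = mL²/12 = 4.64 × 2.72²/12 = 2.861 kg·m²; I = I_cm + md² = 2.861 + 4.64 × 0.8320² = 6.073 kg·m².
T = 2π√(6.073/(4.64 × 7.16 × 0.8320)) = 2.95 s.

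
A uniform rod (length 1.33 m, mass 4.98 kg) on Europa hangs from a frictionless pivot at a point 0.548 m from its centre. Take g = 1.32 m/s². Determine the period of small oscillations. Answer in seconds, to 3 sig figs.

For a physical pendulum T = 2π√(I/(mgd)), with d = 0.5480 m from pivot to centre of mass.
I_cm = mL²/12 = 4.98 × 1.33²/12 = 0.7341 kg·m²; I = I_cm + md² = 0.7341 + 4.98 × 0.5480² = 2.230 kg·m².
T = 2π√(2.230/(4.98 × 1.32 × 0.5480)) = 4.94 s.

4.94 s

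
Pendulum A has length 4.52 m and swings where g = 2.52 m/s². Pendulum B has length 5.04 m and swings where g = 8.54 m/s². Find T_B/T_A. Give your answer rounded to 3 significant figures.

T = 2π√(L/g), so T_B/T_A = √((L_B/g_B)/(L_A/g_A)) = √((5.04/8.54)/(4.52/2.52)) = 0.574.

0.574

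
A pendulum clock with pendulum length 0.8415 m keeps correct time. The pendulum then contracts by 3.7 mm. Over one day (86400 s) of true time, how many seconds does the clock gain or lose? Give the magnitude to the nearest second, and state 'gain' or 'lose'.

gain 191 s

T ∝ √L, so T'/T = √(0.83780/0.8415) = 0.997799.
In 86400 s of true time the clock registers 86400/0.997799 = 86590.6 s, so it gains 191 s.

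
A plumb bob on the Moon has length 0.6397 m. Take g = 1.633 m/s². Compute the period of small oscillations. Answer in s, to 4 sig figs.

T = 2π√(L/g) = 2π√(0.6397/1.633) = 2π × 0.62589 = 3.933 s.

3.933 s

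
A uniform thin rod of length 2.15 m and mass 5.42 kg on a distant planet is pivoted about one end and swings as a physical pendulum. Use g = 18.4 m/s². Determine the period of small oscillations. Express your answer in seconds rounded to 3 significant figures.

1.75 s

For a physical pendulum T = 2π√(I/(mgd)), with d = 1.075 m from pivot to centre of mass.
I_cm = mL²/12 = 5.42 × 2.15²/12 = 2.088 kg·m²; I = I_cm + md² = 2.088 + 5.42 × 1.075² = 8.351 kg·m².
T = 2π√(8.351/(5.42 × 18.4 × 1.075)) = 1.75 s.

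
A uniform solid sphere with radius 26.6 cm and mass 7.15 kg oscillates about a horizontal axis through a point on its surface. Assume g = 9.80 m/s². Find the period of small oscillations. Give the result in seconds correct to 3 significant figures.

1.22 s

I_cm = (2/5)mr² = 0.2024 kg·m². The pivot is at distance d = 0.266 m from the centre of mass.
By the parallel-axis theorem, I = I_cm + md² = 0.2024 + 0.5059 = 0.7083 kg·m².
T = 2π√(I/(mgd)) = 2π√(0.7083/(7.15 × 9.80 × 0.266)) = 1.22 s.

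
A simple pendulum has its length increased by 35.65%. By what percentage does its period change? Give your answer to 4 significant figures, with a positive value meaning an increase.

T ∝ √L, so T'/T = √(1.3565) = 1.1647.
Percentage change in T = (1.1647 − 1) × 100% = 16.47%.

16.47%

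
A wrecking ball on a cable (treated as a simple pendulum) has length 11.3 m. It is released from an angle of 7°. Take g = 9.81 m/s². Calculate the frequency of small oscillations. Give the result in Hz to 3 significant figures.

T = 2π√(L/g) = 2π√(11.3/9.81) = 6.743 s, so f = 1/T = 0.148 Hz.

0.148 Hz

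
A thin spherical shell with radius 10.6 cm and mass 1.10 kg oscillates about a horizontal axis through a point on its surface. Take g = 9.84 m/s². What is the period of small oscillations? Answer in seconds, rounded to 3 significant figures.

0.842 s

I_cm = (2/3)mr² = 0.008240 kg·m². The pivot is at distance d = 0.106 m from the centre of mass.
By the parallel-axis theorem, I = I_cm + md² = 0.008240 + 0.01236 = 0.02060 kg·m².
T = 2π√(I/(mgd)) = 2π√(0.02060/(1.10 × 9.84 × 0.106)) = 0.842 s.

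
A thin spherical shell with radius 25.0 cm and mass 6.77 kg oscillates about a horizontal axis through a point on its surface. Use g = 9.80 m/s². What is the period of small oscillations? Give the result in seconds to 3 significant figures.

1.30 s

I_cm = (2/3)mr² = 0.2821 kg·m². The pivot is at distance d = 0.250 m from the centre of mass.
By the parallel-axis theorem, I = I_cm + md² = 0.2821 + 0.4231 = 0.7052 kg·m².
T = 2π√(I/(mgd)) = 2π√(0.7052/(6.77 × 9.80 × 0.250)) = 1.30 s.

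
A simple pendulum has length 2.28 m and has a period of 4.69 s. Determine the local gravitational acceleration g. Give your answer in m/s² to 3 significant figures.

From T = 2π√(L/g), g = 4π²L/T² = 4π² × 2.28/4.690² = 4.09 m/s².

4.09 m/s²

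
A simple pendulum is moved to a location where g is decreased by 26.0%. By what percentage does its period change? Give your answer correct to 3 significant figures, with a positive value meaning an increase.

T ∝ 1/√g, so T'/T = 1/√(0.7400) = 1.162.
Percentage change in T = (1.162 − 1) × 100% = 16.2%.

16.2%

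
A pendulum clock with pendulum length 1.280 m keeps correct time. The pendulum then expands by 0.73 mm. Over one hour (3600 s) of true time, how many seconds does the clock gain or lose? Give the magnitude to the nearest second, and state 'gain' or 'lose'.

T ∝ √L, so T'/T = √(1.28073/1.280) = 1.00029.
In 3600 s of true time the clock registers 3600/1.00029 = 3599.0 s, so it loses 1 s.

lose 1 s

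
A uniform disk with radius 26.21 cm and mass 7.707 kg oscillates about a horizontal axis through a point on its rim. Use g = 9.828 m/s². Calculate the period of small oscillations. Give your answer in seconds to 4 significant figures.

1.257 s

I_cm = ½mr² = 0.26472 kg·m². The pivot is at distance d = 0.2621 m from the centre of mass.
By the parallel-axis theorem, I = I_cm + md² = 0.26472 + 0.52944 = 0.79416 kg·m².
T = 2π√(I/(mgd)) = 2π√(0.79416/(7.707 × 9.828 × 0.2621)) = 1.257 s.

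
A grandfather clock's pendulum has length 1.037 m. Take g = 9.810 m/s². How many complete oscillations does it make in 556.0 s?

T = 2π√(L/g) = 2π√(1.037/9.810) = 2.0428 s.
Number of complete oscillations = ⌊556.0/2.0428⌋ = ⌊272.17⌋ = 272.

272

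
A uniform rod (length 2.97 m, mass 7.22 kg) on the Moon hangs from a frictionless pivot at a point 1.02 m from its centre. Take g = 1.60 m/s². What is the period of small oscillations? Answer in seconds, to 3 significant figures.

For a physical pendulum T = 2π√(I/(mgd)), with d = 1.020 m from pivot to centre of mass.
I_cm = mL²/12 = 7.22 × 2.97²/12 = 5.307 kg·m²; I = I_cm + md² = 5.307 + 7.22 × 1.020² = 12.82 kg·m².
T = 2π√(12.82/(7.22 × 1.60 × 1.020)) = 6.55 s.

6.55 s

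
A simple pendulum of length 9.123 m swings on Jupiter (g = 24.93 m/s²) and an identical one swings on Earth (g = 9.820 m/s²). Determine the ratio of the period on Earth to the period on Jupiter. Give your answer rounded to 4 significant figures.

T ∝ 1/√g, so T₂/T₁ = √(g₁/g₂) = √(24.93/9.820) = 1.593.

1.593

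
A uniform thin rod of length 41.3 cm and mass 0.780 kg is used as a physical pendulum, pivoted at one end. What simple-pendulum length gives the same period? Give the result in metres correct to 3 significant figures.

The equivalent simple-pendulum length is L_eq = I/(md), where I is about the pivot and d = 0.2065 m.
I_cm = (1/12)mL² = 0.01109 kg·m², so I = I_cm + md² = 0.01109 + 0.03326 = 0.04435 kg·m².
L_eq = 0.04435/(0.780 × 0.2065) = 0.275 m.

0.275 m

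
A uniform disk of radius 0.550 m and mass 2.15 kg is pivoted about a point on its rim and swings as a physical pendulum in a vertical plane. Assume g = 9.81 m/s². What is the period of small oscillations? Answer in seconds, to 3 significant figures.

I_cm = ½mr² = 0.3252 kg·m². The pivot is at distance d = 0.550 m from the centre of mass.
By the parallel-axis theorem, I = I_cm + md² = 0.3252 + 0.6504 = 0.9756 kg·m².
T = 2π√(I/(mgd)) = 2π√(0.9756/(2.15 × 9.81 × 0.550)) = 1.82 s.

1.82 s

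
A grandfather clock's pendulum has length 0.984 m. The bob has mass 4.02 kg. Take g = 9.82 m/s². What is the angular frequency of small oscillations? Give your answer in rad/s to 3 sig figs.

ω = √(g/L) = √(9.82/0.984) = 3.16 rad/s.

3.16 rad/s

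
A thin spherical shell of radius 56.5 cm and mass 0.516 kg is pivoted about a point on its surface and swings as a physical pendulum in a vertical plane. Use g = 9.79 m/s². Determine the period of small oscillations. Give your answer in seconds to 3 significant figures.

I_cm = (2/3)mr² = 0.1098 kg·m². The pivot is at distance d = 0.565 m from the centre of mass.
By the parallel-axis theorem, I = I_cm + md² = 0.1098 + 0.1647 = 0.2745 kg·m².
T = 2π√(I/(mgd)) = 2π√(0.2745/(0.516 × 9.79 × 0.565)) = 1.95 s.

1.95 s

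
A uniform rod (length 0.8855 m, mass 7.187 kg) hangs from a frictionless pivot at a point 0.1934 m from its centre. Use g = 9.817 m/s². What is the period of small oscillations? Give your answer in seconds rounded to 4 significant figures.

For a physical pendulum T = 2π√(I/(mgd)), with d = 0.19340 m from pivot to centre of mass.
I_cm = mL²/12 = 7.187 × 0.8855²/12 = 0.46962 kg·m²; I = I_cm + md² = 0.46962 + 7.187 × 0.19340² = 0.73844 kg·m².
T = 2π√(0.73844/(7.187 × 9.817 × 0.19340)) = 1.462 s.

1.462 s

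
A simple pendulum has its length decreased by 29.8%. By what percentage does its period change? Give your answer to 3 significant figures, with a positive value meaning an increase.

T ∝ √L, so T'/T = √(0.7020) = 0.8379.
Percentage change in T = (0.8379 − 1) × 100% = -16.2%.

-16.2%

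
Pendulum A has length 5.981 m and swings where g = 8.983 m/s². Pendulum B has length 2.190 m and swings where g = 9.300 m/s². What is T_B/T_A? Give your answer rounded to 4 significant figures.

0.5947

T = 2π√(L/g), so T_B/T_A = √((L_B/g_B)/(L_A/g_A)) = √((2.190/9.300)/(5.981/8.983)) = 0.5947.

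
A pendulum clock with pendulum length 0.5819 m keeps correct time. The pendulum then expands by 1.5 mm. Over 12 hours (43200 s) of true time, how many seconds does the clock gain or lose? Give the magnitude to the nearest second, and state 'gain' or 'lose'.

T ∝ √L, so T'/T = √(0.58340/0.5819) = 1.00129.
In 43200 s of true time the clock registers 43200/1.00129 = 43144.4 s, so it loses 56 s.

lose 56 s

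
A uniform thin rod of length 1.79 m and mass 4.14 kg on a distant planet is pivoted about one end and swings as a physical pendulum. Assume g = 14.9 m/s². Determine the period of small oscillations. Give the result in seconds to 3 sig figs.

1.78 s

For a physical pendulum T = 2π√(I/(mgd)), with d = 0.8950 m from pivot to centre of mass.
I_cm = mL²/12 = 4.14 × 1.79²/12 = 1.105 kg·m²; I = I_cm + md² = 1.105 + 4.14 × 0.8950² = 4.422 kg·m².
T = 2π√(4.422/(4.14 × 14.9 × 0.8950)) = 1.78 s.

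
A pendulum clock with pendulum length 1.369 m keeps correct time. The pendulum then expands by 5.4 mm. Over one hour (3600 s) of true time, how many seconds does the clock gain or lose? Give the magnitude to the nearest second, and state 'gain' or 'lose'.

T ∝ √L, so T'/T = √(1.37440/1.369) = 1.00197.
In 3600 s of true time the clock registers 3600/1.00197 = 3592.9 s, so it loses 7 s.

lose 7 s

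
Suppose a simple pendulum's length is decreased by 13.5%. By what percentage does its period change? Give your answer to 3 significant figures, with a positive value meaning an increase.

T ∝ √L, so T'/T = √(0.8650) = 0.9301.
Percentage change in T = (0.9301 − 1) × 100% = -6.99%.

-6.99%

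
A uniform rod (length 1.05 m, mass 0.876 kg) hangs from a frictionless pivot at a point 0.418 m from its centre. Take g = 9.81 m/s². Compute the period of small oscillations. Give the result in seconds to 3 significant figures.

For a physical pendulum T = 2π√(I/(mgd)), with d = 0.4180 m from pivot to centre of mass.
I_cm = mL²/12 = 0.876 × 1.05²/12 = 0.08048 kg·m²; I = I_cm + md² = 0.08048 + 0.876 × 0.4180² = 0.2335 kg·m².
T = 2π√(0.2335/(0.876 × 9.81 × 0.4180)) = 1.60 s.

1.60 s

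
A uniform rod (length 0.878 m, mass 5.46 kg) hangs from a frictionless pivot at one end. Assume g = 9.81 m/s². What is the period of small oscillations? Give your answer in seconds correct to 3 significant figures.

1.53 s

For a physical pendulum T = 2π√(I/(mgd)), with d = 0.4390 m from pivot to centre of mass.
I_cm = mL²/12 = 5.46 × 0.878²/12 = 0.3508 kg·m²; I = I_cm + md² = 0.3508 + 5.46 × 0.4390² = 1.403 kg·m².
T = 2π√(1.403/(5.46 × 9.81 × 0.4390)) = 1.53 s.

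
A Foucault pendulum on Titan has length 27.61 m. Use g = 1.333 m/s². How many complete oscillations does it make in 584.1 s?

T = 2π√(L/g) = 2π√(27.61/1.333) = 28.596 s.
Number of complete oscillations = ⌊584.1/28.596⌋ = ⌊20.426⌋ = 20.

20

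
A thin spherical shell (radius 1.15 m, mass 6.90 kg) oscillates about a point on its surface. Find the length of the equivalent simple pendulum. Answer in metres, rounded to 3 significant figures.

1.92 m

The equivalent simple-pendulum length is L_eq = I/(md), where I is about the pivot and d = 1.150 m.
I_cm = (2/3)mR² = 6.083 kg·m², so I = I_cm + md² = 6.083 + 9.125 = 15.21 kg·m².
L_eq = 15.21/(6.90 × 1.150) = 1.92 m.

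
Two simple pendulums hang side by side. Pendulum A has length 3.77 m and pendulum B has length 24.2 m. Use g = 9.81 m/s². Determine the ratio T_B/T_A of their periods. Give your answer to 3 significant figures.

2.53

T ∝ √L, so T_B/T_A = √(L_B/L_A) = √(24.2/3.77) = 2.53.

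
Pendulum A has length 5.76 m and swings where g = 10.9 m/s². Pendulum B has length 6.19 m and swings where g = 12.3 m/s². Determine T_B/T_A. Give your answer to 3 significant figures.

0.976

T = 2π√(L/g), so T_B/T_A = √((L_B/g_B)/(L_A/g_A)) = √((6.19/12.3)/(5.76/10.9)) = 0.976.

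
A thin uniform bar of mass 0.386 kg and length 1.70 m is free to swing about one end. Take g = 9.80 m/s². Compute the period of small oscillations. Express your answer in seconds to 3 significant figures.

2.14 s

For a physical pendulum T = 2π√(I/(mgd)), with d = 0.8500 m from pivot to centre of mass.
I_cm = mL²/12 = 0.386 × 1.70²/12 = 0.09296 kg·m²; I = I_cm + md² = 0.09296 + 0.386 × 0.8500² = 0.3718 kg·m².
T = 2π√(0.3718/(0.386 × 9.80 × 0.8500)) = 2.14 s.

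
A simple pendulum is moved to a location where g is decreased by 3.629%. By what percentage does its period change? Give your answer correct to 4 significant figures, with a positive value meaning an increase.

T ∝ 1/√g, so T'/T = 1/√(0.96371) = 1.0187.
Percentage change in T = (1.0187 − 1) × 100% = 1.865%.

1.865%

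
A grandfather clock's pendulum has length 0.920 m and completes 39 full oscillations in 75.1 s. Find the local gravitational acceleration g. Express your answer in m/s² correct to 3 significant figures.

T = 75.1/39 = 1.926 s.
From T = 2π√(L/g), g = 4π²L/T² = 4π² × 0.920/1.926² = 9.79 m/s².

9.79 m/s²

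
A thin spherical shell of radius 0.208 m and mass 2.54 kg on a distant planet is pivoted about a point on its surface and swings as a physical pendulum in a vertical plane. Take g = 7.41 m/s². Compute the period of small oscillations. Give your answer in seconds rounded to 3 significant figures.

I_cm = (2/3)mr² = 0.07326 kg·m². The pivot is at distance d = 0.208 m from the centre of mass.
By the parallel-axis theorem, I = I_cm + md² = 0.07326 + 0.1099 = 0.1832 kg·m².
T = 2π√(I/(mgd)) = 2π√(0.1832/(2.54 × 7.41 × 0.208)) = 1.36 s.

1.36 s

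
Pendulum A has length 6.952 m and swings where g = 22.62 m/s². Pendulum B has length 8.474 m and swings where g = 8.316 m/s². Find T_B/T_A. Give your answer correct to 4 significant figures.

T = 2π√(L/g), so T_B/T_A = √((L_B/g_B)/(L_A/g_A)) = √((8.474/8.316)/(6.952/22.62)) = 1.821.

1.821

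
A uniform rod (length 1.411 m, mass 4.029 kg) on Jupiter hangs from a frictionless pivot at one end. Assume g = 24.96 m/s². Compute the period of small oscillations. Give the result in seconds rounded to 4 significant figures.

For a physical pendulum T = 2π√(I/(mgd)), with d = 0.70550 m from pivot to centre of mass.
I_cm = mL²/12 = 4.029 × 1.411²/12 = 0.66845 kg·m²; I = I_cm + md² = 0.66845 + 4.029 × 0.70550² = 2.6738 kg·m².
T = 2π√(2.6738/(4.029 × 24.96 × 0.70550)) = 1.220 s.

1.220 s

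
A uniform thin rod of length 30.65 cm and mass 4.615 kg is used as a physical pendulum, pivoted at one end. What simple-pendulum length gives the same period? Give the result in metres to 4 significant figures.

The equivalent simple-pendulum length is L_eq = I/(md), where I is about the pivot and d = 0.15325 m.
I_cm = (1/12)mL² = 0.036129 kg·m², so I = I_cm + md² = 0.036129 + 0.10839 = 0.14451 kg·m².
L_eq = 0.14451/(4.615 × 0.15325) = 0.2043 m.

0.2043 m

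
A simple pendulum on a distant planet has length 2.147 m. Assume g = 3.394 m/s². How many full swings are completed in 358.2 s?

71

T = 2π√(L/g) = 2π√(2.147/3.394) = 4.9974 s.
Number of complete oscillations = ⌊358.2/4.9974⌋ = ⌊71.678⌋ = 71.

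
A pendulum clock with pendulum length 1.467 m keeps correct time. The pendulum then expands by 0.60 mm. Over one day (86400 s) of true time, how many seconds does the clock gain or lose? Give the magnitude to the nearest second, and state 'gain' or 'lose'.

T ∝ √L, so T'/T = √(1.46760/1.467) = 1.00020.
In 86400 s of true time the clock registers 86400/1.00020 = 86382.3 s, so it loses 18 s.

lose 18 s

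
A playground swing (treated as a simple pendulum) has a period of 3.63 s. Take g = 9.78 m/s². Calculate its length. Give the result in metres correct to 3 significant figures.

From T = 2π√(L/g), L = gT²/(4π²) = 9.78 × 3.630²/(4π²) = 3.26 m.

3.26 m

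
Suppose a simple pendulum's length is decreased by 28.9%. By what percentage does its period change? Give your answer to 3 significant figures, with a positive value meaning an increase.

-15.7%

T ∝ √L, so T'/T = √(0.7110) = 0.8432.
Percentage change in T = (0.8432 − 1) × 100% = -15.7%.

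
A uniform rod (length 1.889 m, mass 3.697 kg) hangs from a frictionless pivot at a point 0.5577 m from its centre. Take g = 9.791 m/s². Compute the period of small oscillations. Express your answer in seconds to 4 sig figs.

2.097 s

For a physical pendulum T = 2π√(I/(mgd)), with d = 0.55770 m from pivot to centre of mass.
I_cm = mL²/12 = 3.697 × 1.889²/12 = 1.0993 kg·m²; I = I_cm + md² = 1.0993 + 3.697 × 0.55770² = 2.2492 kg·m².
T = 2π√(2.2492/(3.697 × 9.791 × 0.55770)) = 2.097 s.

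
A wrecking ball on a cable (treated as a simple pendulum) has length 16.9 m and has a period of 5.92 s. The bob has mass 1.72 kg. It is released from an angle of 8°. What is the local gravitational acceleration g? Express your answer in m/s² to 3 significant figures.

From T = 2π√(L/g), g = 4π²L/T² = 4π² × 16.9/5.920² = 19.0 m/s².

19.0 m/s²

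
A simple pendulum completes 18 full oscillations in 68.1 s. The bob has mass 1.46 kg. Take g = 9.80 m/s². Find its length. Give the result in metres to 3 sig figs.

3.55 m

T = 68.1/18 = 3.783 s.
From T = 2π√(L/g), L = gT²/(4π²) = 9.80 × 3.783²/(4π²) = 3.55 m.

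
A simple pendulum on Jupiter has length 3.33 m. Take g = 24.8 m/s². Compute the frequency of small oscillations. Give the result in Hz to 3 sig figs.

0.434 Hz

T = 2π√(L/g) = 2π√(3.33/24.8) = 2.302 s, so f = 1/T = 0.434 Hz.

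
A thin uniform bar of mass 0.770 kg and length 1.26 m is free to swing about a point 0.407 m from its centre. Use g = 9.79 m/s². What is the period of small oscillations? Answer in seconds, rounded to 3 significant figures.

1.72 s

For a physical pendulum T = 2π√(I/(mgd)), with d = 0.4070 m from pivot to centre of mass.
I_cm = mL²/12 = 0.770 × 1.26²/12 = 0.1019 kg·m²; I = I_cm + md² = 0.1019 + 0.770 × 0.4070² = 0.2294 kg·m².
T = 2π√(0.2294/(0.770 × 9.79 × 0.4070)) = 1.72 s.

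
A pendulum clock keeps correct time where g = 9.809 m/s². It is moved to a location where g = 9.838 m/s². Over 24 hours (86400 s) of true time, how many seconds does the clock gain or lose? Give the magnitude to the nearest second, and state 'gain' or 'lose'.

gain 128 s

The clock's period scales as T ∝ 1/√g, so T'/T = √(9.809/9.838) = 0.998525.
In 86400 s of true time the clock registers 86400/0.998525 = 86527.6 s, so it gains 128 s.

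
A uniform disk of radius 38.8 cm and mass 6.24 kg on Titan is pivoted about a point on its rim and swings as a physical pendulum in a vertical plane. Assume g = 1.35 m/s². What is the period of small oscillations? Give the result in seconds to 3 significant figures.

I_cm = ½mr² = 0.4697 kg·m². The pivot is at distance d = 0.388 m from the centre of mass.
By the parallel-axis theorem, I = I_cm + md² = 0.4697 + 0.9394 = 1.409 kg·m².
T = 2π√(I/(mgd)) = 2π√(1.409/(6.24 × 1.35 × 0.388)) = 4.13 s.

4.13 s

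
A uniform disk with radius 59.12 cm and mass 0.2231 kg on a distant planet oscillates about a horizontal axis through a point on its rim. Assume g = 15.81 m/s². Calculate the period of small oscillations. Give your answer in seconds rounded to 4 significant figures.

1.488 s

I_cm = ½mr² = 0.038989 kg·m². The pivot is at distance d = 0.5912 m from the centre of mass.
By the parallel-axis theorem, I = I_cm + md² = 0.038989 + 0.077977 = 0.11697 kg·m².
T = 2π√(I/(mgd)) = 2π√(0.11697/(0.2231 × 15.81 × 0.5912)) = 1.488 s.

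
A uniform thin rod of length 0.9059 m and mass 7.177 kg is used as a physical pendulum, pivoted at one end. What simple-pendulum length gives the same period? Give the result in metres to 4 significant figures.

0.6039 m

The equivalent simple-pendulum length is L_eq = I/(md), where I is about the pivot and d = 0.45295 m.
I_cm = (1/12)mL² = 0.49082 kg·m², so I = I_cm + md² = 0.49082 + 1.4725 = 1.9633 kg·m².
L_eq = 1.9633/(7.177 × 0.45295) = 0.6039 m.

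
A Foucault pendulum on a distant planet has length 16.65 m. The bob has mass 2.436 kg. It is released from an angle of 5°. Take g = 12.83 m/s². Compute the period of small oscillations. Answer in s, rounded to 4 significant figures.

7.158 s

T = 2π√(L/g) = 2π√(16.65/12.83) = 2π × 1.1392 = 7.158 s.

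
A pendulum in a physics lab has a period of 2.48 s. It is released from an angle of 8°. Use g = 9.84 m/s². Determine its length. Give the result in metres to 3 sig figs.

1.53 m

From T = 2π√(L/g), L = gT²/(4π²) = 9.84 × 2.480²/(4π²) = 1.53 m.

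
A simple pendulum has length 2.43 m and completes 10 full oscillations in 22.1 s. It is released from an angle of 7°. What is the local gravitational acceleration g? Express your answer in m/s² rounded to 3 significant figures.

19.6 m/s²

T = 22.1/10 = 2.210 s.
From T = 2π√(L/g), g = 4π²L/T² = 4π² × 2.43/2.210² = 19.6 m/s².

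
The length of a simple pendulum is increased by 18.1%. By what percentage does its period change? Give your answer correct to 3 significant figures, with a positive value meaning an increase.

T ∝ √L, so T'/T = √(1.181) = 1.087.
Percentage change in T = (1.087 − 1) × 100% = 8.67%.

8.67%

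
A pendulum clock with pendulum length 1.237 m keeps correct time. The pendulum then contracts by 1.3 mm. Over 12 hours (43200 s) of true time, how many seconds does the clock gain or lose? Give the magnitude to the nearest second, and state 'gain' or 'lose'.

T ∝ √L, so T'/T = √(1.23570/1.237) = 0.999474.
In 43200 s of true time the clock registers 43200/0.999474 = 43222.7 s, so it gains 23 s.

gain 23 s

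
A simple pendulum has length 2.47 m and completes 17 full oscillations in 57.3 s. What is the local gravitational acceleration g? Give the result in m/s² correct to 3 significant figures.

T = 57.3/17 = 3.371 s.
From T = 2π√(L/g), g = 4π²L/T² = 4π² × 2.47/3.371² = 8.58 m/s².

8.58 m/s²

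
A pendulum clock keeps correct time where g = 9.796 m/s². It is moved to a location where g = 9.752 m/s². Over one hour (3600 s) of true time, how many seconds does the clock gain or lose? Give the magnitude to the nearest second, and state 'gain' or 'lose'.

The clock's period scales as T ∝ 1/√g, so T'/T = √(9.796/9.752) = 1.00225.
In 3600 s of true time the clock registers 3600/1.00225 = 3591.9 s, so it loses 8 s.

lose 8 s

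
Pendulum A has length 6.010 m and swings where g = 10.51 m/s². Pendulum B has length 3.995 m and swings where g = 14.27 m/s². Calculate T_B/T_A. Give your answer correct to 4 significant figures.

T = 2π√(L/g), so T_B/T_A = √((L_B/g_B)/(L_A/g_A)) = √((3.995/14.27)/(6.010/10.51)) = 0.6997.

0.6997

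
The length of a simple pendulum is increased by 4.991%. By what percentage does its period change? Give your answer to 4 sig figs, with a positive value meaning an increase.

T ∝ √L, so T'/T = √(1.0499) = 1.0247.
Percentage change in T = (1.0247 − 1) × 100% = 2.465%.

2.465%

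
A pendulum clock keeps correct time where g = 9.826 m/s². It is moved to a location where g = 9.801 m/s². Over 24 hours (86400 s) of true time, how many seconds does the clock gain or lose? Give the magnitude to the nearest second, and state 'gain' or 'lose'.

The clock's period scales as T ∝ 1/√g, so T'/T = √(9.826/9.801) = 1.00127.
In 86400 s of true time the clock registers 86400/1.00127 = 86290.0 s, so it loses 110 s.

lose 110 s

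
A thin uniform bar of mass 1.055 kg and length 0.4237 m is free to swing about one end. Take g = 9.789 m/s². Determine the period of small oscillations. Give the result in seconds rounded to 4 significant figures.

For a physical pendulum T = 2π√(I/(mgd)), with d = 0.21185 m from pivot to centre of mass.
I_cm = mL²/12 = 1.055 × 0.4237²/12 = 0.015783 kg·m²; I = I_cm + md² = 0.015783 + 1.055 × 0.21185² = 0.063132 kg·m².
T = 2π√(0.063132/(1.055 × 9.789 × 0.21185)) = 1.067 s.

1.067 s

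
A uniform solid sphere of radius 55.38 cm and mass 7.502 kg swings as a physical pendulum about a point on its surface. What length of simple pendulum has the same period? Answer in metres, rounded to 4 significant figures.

The equivalent simple-pendulum length is L_eq = I/(md), where I is about the pivot and d = 0.55380 m.
I_cm = (2/5)mR² = 0.92033 kg·m², so I = I_cm + md² = 0.92033 + 2.3008 = 3.2212 kg·m².
L_eq = 3.2212/(7.502 × 0.55380) = 0.7753 m.

0.7753 m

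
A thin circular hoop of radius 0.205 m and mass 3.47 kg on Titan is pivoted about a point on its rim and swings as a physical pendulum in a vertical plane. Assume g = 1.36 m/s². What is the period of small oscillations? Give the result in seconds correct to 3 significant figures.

I_cm = mr² = 0.1458 kg·m². The pivot is at distance d = 0.205 m from the centre of mass.
By the parallel-axis theorem, I = I_cm + md² = 0.1458 + 0.1458 = 0.2917 kg·m².
T = 2π√(I/(mgd)) = 2π√(0.2917/(3.47 × 1.36 × 0.205)) = 3.45 s.

3.45 s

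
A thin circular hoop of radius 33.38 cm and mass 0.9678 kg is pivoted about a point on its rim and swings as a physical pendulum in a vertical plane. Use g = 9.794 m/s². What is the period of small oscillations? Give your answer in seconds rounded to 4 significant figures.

I_cm = mr² = 0.10783 kg·m². The pivot is at distance d = 0.3338 m from the centre of mass.
By the parallel-axis theorem, I = I_cm + md² = 0.10783 + 0.10783 = 0.21567 kg·m².
T = 2π√(I/(mgd)) = 2π√(0.21567/(0.9678 × 9.794 × 0.3338)) = 1.640 s.

1.640 s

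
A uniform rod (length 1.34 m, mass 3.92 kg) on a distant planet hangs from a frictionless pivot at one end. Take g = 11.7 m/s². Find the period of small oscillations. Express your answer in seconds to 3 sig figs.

For a physical pendulum T = 2π√(I/(mgd)), with d = 0.6700 m from pivot to centre of mass.
I_cm = mL²/12 = 3.92 × 1.34²/12 = 0.5866 kg·m²; I = I_cm + md² = 0.5866 + 3.92 × 0.6700² = 2.346 kg·m².
T = 2π√(2.346/(3.92 × 11.7 × 0.6700)) = 1.74 s.

1.74 s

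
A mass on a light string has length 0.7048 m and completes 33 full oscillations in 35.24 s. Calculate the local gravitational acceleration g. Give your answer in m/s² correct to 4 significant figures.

24.40 m/s²

T = 35.24/33 = 1.0679 s.
From T = 2π√(L/g), g = 4π²L/T² = 4π² × 0.7048/1.0679² = 24.40 m/s².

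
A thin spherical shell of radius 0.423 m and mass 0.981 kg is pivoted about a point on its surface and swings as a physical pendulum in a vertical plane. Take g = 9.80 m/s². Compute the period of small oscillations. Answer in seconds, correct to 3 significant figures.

1.69 s

I_cm = (2/3)mr² = 0.1170 kg·m². The pivot is at distance d = 0.423 m from the centre of mass.
By the parallel-axis theorem, I = I_cm + md² = 0.1170 + 0.1755 = 0.2925 kg·m².
T = 2π√(I/(mgd)) = 2π√(0.2925/(0.981 × 9.80 × 0.423)) = 1.69 s.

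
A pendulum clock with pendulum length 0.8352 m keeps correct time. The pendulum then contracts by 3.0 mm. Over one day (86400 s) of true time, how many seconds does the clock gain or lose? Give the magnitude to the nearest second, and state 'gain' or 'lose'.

T ∝ √L, so T'/T = √(0.83220/0.8352) = 0.998202.
In 86400 s of true time the clock registers 86400/0.998202 = 86555.6 s, so it gains 156 s.

gain 156 s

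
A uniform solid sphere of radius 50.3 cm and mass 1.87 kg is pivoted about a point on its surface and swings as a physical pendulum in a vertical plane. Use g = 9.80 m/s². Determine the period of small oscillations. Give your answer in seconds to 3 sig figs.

1.68 s

I_cm = (2/5)mr² = 0.1893 kg·m². The pivot is at distance d = 0.503 m from the centre of mass.
By the parallel-axis theorem, I = I_cm + md² = 0.1893 + 0.4731 = 0.6624 kg·m².
T = 2π√(I/(mgd)) = 2π√(0.6624/(1.87 × 9.80 × 0.503)) = 1.68 s.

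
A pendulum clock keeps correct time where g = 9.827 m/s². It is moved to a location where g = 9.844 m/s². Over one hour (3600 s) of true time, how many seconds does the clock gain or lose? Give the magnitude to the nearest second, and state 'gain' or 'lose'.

gain 3 s

The clock's period scales as T ∝ 1/√g, so T'/T = √(9.827/9.844) = 0.999136.
In 3600 s of true time the clock registers 3600/0.999136 = 3603.1 s, so it gains 3 s.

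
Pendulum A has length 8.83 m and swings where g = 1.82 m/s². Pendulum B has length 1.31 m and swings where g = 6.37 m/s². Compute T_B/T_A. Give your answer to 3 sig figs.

T = 2π√(L/g), so T_B/T_A = √((L_B/g_B)/(L_A/g_A)) = √((1.31/6.37)/(8.83/1.82)) = 0.206.

0.206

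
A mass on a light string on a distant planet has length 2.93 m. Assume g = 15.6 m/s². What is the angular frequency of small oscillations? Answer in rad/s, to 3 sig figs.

ω = √(g/L) = √(15.6/2.93) = 2.31 rad/s.

2.31 rad/s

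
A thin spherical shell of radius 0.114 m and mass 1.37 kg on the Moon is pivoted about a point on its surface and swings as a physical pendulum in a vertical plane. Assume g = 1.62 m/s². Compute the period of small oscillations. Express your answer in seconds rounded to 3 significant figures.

2.15 s

I_cm = (2/3)mr² = 0.01187 kg·m². The pivot is at distance d = 0.114 m from the centre of mass.
By the parallel-axis theorem, I = I_cm + md² = 0.01187 + 0.01780 = 0.02967 kg·m².
T = 2π√(I/(mgd)) = 2π√(0.02967/(1.37 × 1.62 × 0.114)) = 2.15 s.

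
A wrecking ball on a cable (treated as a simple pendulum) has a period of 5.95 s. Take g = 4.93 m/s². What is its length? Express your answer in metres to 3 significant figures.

4.42 m

From T = 2π√(L/g), L = gT²/(4π²) = 4.93 × 5.950²/(4π²) = 4.42 m.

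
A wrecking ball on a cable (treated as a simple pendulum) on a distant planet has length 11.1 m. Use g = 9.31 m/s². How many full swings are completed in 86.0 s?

T = 2π√(L/g) = 2π√(11.1/9.31) = 6.861 s.
Number of complete oscillations = ⌊86.0/6.861⌋ = ⌊12.54⌋ = 12.

12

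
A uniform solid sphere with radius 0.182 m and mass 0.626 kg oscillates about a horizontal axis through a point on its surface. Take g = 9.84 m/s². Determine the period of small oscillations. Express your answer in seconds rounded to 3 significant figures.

I_cm = (2/5)mr² = 0.008294 kg·m². The pivot is at distance d = 0.182 m from the centre of mass.
By the parallel-axis theorem, I = I_cm + md² = 0.008294 + 0.02074 = 0.02903 kg·m².
T = 2π√(I/(mgd)) = 2π√(0.02903/(0.626 × 9.84 × 0.182)) = 1.01 s.

1.01 s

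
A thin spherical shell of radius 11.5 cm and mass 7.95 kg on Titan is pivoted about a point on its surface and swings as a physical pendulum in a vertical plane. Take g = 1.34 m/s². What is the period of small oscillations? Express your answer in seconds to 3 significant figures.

2.38 s

I_cm = (2/3)mr² = 0.07009 kg·m². The pivot is at distance d = 0.115 m from the centre of mass.
By the parallel-axis theorem, I = I_cm + md² = 0.07009 + 0.1051 = 0.1752 kg·m².
T = 2π√(I/(mgd)) = 2π√(0.1752/(7.95 × 1.34 × 0.115)) = 2.38 s.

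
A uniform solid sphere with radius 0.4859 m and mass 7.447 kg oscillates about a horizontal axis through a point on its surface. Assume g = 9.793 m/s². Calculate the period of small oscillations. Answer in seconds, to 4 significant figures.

I_cm = (2/5)mr² = 0.70329 kg·m². The pivot is at distance d = 0.4859 m from the centre of mass.
By the parallel-axis theorem, I = I_cm + md² = 0.70329 + 1.7582 = 2.4615 kg·m².
T = 2π√(I/(mgd)) = 2π√(2.4615/(7.447 × 9.793 × 0.4859)) = 1.656 s.

1.656 s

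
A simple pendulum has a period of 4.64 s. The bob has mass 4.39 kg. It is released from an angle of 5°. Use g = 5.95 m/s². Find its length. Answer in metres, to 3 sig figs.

3.24 m

From T = 2π√(L/g), L = gT²/(4π²) = 5.95 × 4.640²/(4π²) = 3.24 m.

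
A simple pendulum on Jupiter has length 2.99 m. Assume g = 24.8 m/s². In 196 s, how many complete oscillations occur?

89

T = 2π√(L/g) = 2π√(2.99/24.8) = 2.182 s.
Number of complete oscillations = ⌊196/2.182⌋ = ⌊89.84⌋ = 89.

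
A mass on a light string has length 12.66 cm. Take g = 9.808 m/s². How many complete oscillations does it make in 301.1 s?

T = 2π√(L/g) = 2π√(0.1266/9.808) = 0.71385 s.
Number of complete oscillations = ⌊301.1/0.71385⌋ = ⌊421.80⌋ = 421.

421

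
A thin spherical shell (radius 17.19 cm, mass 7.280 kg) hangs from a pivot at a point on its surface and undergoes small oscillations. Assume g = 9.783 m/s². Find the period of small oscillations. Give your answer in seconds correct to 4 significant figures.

1.075 s

I_cm = (2/3)mr² = 0.14341 kg·m². The pivot is at distance d = 0.1719 m from the centre of mass.
By the parallel-axis theorem, I = I_cm + md² = 0.14341 + 0.21512 = 0.35854 kg·m².
T = 2π√(I/(mgd)) = 2π√(0.35854/(7.280 × 9.783 × 0.1719)) = 1.075 s.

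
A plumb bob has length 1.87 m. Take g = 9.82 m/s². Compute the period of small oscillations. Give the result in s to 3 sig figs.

T = 2π√(L/g) = 2π√(1.87/9.82) = 2π × 0.4364 = 2.74 s.

2.74 s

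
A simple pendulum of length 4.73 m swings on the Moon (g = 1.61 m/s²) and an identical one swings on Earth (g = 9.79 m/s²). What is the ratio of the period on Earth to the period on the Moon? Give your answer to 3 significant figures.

0.406

T ∝ 1/√g, so T₂/T₁ = √(g₁/g₂) = √(1.61/9.79) = 0.406.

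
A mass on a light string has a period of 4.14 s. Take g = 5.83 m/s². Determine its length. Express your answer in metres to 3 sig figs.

From T = 2π√(L/g), L = gT²/(4π²) = 5.83 × 4.140²/(4π²) = 2.53 m.

2.53 m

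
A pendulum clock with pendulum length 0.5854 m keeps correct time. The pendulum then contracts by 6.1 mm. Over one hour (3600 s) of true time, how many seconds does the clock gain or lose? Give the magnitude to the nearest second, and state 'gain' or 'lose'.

T ∝ √L, so T'/T = √(0.57930/0.5854) = 0.994776.
In 3600 s of true time the clock registers 3600/0.994776 = 3618.9 s, so it gains 19 s.

gain 19 s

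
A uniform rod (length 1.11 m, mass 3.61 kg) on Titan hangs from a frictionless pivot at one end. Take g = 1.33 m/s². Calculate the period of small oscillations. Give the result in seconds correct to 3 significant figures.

For a physical pendulum T = 2π√(I/(mgd)), with d = 0.5550 m from pivot to centre of mass.
I_cm = mL²/12 = 3.61 × 1.11²/12 = 0.3707 kg·m²; I = I_cm + md² = 0.3707 + 3.61 × 0.5550² = 1.483 kg·m².
T = 2π√(1.483/(3.61 × 1.33 × 0.5550)) = 4.69 s.

4.69 s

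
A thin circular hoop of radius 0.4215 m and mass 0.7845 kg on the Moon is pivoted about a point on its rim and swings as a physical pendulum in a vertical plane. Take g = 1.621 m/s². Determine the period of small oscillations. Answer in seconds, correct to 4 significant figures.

I_cm = mr² = 0.13938 kg·m². The pivot is at distance d = 0.4215 m from the centre of mass.
By the parallel-axis theorem, I = I_cm + md² = 0.13938 + 0.13938 = 0.27875 kg·m².
T = 2π√(I/(mgd)) = 2π√(0.27875/(0.7845 × 1.621 × 0.4215)) = 4.531 s.

4.531 s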